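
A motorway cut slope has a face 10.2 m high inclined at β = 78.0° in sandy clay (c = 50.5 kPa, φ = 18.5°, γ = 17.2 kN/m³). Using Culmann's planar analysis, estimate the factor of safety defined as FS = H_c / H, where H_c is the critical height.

FS = 2.17

H_c = (4c/γ) · sinβ cosφ / [1 − cos(β − φ)]
    = (4·50.5/17.2) · sin78.0°·cos18.5° / [1 − cos59.5°]
    = 11.744 · 0.9276 / 0.4925 = 22.12 m
FS = H_c / H = 22.12 / 10.2 = 2.169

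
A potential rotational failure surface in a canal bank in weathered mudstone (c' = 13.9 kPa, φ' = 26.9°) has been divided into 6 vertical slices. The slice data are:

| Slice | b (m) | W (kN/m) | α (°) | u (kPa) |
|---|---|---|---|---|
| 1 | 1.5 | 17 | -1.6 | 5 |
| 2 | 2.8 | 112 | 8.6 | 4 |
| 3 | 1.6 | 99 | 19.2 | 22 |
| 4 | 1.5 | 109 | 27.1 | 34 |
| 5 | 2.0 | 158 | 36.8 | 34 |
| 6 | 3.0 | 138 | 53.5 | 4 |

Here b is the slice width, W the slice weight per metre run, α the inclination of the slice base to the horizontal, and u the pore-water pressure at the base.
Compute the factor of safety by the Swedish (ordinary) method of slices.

FS = 1.21

Ordinary method of slices: FS = Σ[c'·Δl_i + (W_i cosα_i − u_i·Δl_i)·tanφ'] / Σ W_i sinα_i, with Δl_i = b_i / cosα_i.
Slice 1: Δl = 1.5/cos(-1.6°) = 1.501 m; N'_1 = 17·cos(-1.6°) − 5·1.501 = 9.5; c'Δl = 20.86; W sinα = -0.5
Slice 2: Δl = 2.8/cos8.6° = 2.832 m; N'_2 = 112·cos8.6° − 4·2.832 = 99.4; c'Δl = 39.36; W sinα = 16.7
Slice 3: Δl = 1.6/cos19.2° = 1.694 m; N'_3 = 99·cos19.2° − 22·1.694 = 56.2; c'Δl = 23.55; W sinα = 32.6
Slice 4: Δl = 1.5/cos27.1° = 1.685 m; N'_4 = 109·cos27.1° − 34·1.685 = 39.7; c'Δl = 23.42; W sinα = 49.7
Slice 5: Δl = 2.0/cos36.8° = 2.498 m; N'_5 = 158·cos36.8° − 34·2.498 = 41.6; c'Δl = 34.72; W sinα = 94.6
Slice 6: Δl = 3.0/cos53.5° = 5.044 m; N'_6 = 138·cos53.5° − 4·5.044 = 61.9; c'Δl = 70.10; W sinα = 110.9
Σc'Δl = 212.0 kN/m; ΣN' = 308.4 kN/m; ΣW sinα = 304.1 kN/m
Resisting = 212.0 + 308.4·tan26.9° = 212.0 + 156.4 = 368.5 kN/m
FS = 368.5 / 304.1 = 1.212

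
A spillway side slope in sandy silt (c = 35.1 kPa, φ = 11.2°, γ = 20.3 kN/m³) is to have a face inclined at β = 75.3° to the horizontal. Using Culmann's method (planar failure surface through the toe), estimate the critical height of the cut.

H_c = 11.65 m

Culmann's analysis gives the critical failure plane at α_cr = (β + φ)/2 = (75.3 + 11.2)/2 = 43.2°, and the critical height
H_c = (4c/γ) · sinβ cosφ / [1 − cos(β − φ)]
    = (4·35.1/20.3) · sin75.3°·cos11.2° / [1 − cos(64.1°)]
    = 6.916 · 0.9673·0.9810 / [1 − 0.4368]
    = 6.916 · 0.9488 / 0.5632
    = 11.65 m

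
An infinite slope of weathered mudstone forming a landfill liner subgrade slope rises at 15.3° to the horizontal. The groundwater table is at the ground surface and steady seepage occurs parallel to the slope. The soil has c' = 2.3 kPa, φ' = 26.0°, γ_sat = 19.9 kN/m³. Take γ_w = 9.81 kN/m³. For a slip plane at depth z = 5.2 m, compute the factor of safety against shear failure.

FS = 0.99

With seepage parallel to the slope and the water table at the surface, the effective normal stress on the slip plane uses the buoyant unit weight γ' = γ_sat − γ_w while the driving shear stress uses γ_sat:
FS = [c' + γ' z cos²β tanφ'] / [γ_sat z sinβ cosβ]
γ' = 19.9 − 9.81 = 10.09 kN/m³
Numerator = 2.3 + 10.09·5.2·cos²15.3°·tan26.0° = 2.3 + 10.09·5.2·0.9304·0.4877 = 26.109 kPa
Denominator = 19.9·5.2·sin15.3°·cos15.3° = 19.9·5.2·0.2639·0.9646 = 26.338 kPa
FS = 26.109 / 26.338 = 0.991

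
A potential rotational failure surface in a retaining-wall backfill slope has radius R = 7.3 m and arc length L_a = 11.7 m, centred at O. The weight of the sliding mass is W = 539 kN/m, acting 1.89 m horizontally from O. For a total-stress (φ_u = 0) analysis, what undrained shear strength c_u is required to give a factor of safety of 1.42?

c_u = 16.9 kPa

FS = c_u·L_a·R / (W·d), so c_u = FS·W·d / (L_a·R).
c_u = 1.42·539·1.89 / (11.70·7.3) = 1446.6 / 85.41 = 16.94 kPa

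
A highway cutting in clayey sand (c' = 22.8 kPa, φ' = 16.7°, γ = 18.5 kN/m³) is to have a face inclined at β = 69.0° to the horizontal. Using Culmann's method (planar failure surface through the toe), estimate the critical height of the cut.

H_c = 11.35 m

Culmann's analysis gives the critical failure plane at α_cr = (β + φ')/2 = (69.0 + 16.7)/2 = 42.9°, and the critical height
H_c = (4c'/γ) · sinβ cosφ' / [1 − cos(β − φ')]
    = (4·22.8/18.5) · sin69.0°·cos16.7° / [1 − cos(52.3°)]
    = 4.930 · 0.9336·0.9578 / [1 − 0.6115]
    = 4.930 · 0.8942 / 0.3885
    = 11.35 m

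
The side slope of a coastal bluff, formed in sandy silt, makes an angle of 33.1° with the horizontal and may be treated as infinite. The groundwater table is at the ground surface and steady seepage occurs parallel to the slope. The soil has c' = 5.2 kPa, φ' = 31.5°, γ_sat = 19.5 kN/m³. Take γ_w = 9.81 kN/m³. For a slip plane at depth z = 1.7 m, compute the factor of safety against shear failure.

With seepage parallel to the slope and the water table at the surface, the effective normal stress on the slip plane uses the buoyant unit weight γ' = γ_sat − γ_w while the driving shear stress uses γ_sat:
FS = [c' + γ' z cos²β tanφ'] / [γ_sat z sinβ cosβ]
γ' = 19.5 − 9.81 = 9.69 kN/m³
Numerator = 5.2 + 9.69·1.7·cos²33.1°·tan31.5° = 5.2 + 9.69·1.7·0.7018·0.6128 = 12.284 kPa
Denominator = 19.5·1.7·sin33.1°·cos33.1° = 19.5·1.7·0.5461·0.8377 = 15.165 kPa
FS = 12.284 / 15.165 = 0.810

FS = 0.81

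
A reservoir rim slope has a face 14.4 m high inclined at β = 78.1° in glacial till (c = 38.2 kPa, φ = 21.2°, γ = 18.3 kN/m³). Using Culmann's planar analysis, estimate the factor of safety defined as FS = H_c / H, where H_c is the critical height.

FS = 1.17

H_c = (4c/γ) · sinβ cosφ / [1 − cos(β − φ)]
    = (4·38.2/18.3) · sin78.1°·cos21.2° / [1 − cos56.9°]
    = 8.350 · 0.9123 / 0.4539 = 16.78 m
FS = H_c / H = 16.78 / 14.4 = 1.165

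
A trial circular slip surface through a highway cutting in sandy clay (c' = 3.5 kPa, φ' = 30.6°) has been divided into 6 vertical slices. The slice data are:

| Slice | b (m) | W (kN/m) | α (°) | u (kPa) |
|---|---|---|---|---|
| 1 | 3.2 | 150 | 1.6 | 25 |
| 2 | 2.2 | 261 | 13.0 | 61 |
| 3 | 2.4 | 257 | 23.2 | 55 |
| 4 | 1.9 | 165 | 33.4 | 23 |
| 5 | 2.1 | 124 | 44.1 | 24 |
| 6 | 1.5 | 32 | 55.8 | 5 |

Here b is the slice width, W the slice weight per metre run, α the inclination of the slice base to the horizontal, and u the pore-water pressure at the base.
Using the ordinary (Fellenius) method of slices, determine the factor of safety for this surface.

Ordinary method of slices: FS = Σ[c'·Δl_i + (W_i cosα_i − u_i·Δl_i)·tanφ'] / Σ W_i sinα_i, with Δl_i = b_i / cosα_i.
Slice 1: Δl = 3.2/cos1.6° = 3.201 m; N'_1 = 150·cos1.6° − 25·3.201 = 69.9; c'Δl = 11.20; W sinα = 4.2
Slice 2: Δl = 2.2/cos13.0° = 2.258 m; N'_2 = 261·cos13.0° − 61·2.258 = 116.6; c'Δl = 7.90; W sinα = 58.7
Slice 3: Δl = 2.4/cos23.2° = 2.611 m; N'_3 = 257·cos23.2° − 55·2.611 = 92.6; c'Δl = 9.14; W sinα = 101.2
Slice 4: Δl = 1.9/cos33.4° = 2.276 m; N'_4 = 165·cos33.4° − 23·2.276 = 85.4; c'Δl = 7.97; W sinα = 90.8
Slice 5: Δl = 2.1/cos44.1° = 2.924 m; N'_5 = 124·cos44.1° − 24·2.924 = 18.9; c'Δl = 10.23; W sinα = 86.3
Slice 6: Δl = 1.5/cos55.8° = 2.669 m; N'_6 = 32·cos55.8° − 5·2.669 = 4.6; c'Δl = 9.34; W sinα = 26.5
Σc'Δl = 55.8 kN/m; ΣN' = 388.0 kN/m; ΣW sinα = 367.7 kN/m
Resisting = 55.8 + 388.0·tan30.6° = 55.8 + 229.5 = 285.3 kN/m
FS = 285.3 / 367.7 = 0.776

FS = 0.78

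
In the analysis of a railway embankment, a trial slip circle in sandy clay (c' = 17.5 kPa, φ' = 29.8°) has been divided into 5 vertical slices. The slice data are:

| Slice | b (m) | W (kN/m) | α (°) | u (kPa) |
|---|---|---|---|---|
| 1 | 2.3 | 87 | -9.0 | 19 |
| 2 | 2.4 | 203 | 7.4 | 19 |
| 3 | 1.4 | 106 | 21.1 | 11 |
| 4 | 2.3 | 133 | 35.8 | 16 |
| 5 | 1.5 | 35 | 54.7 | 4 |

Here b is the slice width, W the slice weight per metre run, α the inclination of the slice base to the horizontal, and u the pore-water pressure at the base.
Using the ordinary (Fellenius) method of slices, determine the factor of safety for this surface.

Ordinary method of slices: FS = Σ[c'·Δl_i + (W_i cosα_i − u_i·Δl_i)·tanφ'] / Σ W_i sinα_i, with Δl_i = b_i / cosα_i.
Slice 1: Δl = 2.3/cos(-9.0°) = 2.329 m; N'_1 = 87·cos(-9.0°) − 19·2.329 = 41.7; c'Δl = 40.75; W sinα = -13.6
Slice 2: Δl = 2.4/cos7.4° = 2.420 m; N'_2 = 203·cos7.4° − 19·2.420 = 155.3; c'Δl = 42.35; W sinα = 26.1
Slice 3: Δl = 1.4/cos21.1° = 1.501 m; N'_3 = 106·cos21.1° − 11·1.501 = 82.4; c'Δl = 26.26; W sinα = 38.2
Slice 4: Δl = 2.3/cos35.8° = 2.836 m; N'_4 = 133·cos35.8° − 16·2.836 = 62.5; c'Δl = 49.63; W sinα = 77.8
Slice 5: Δl = 1.5/cos54.7° = 2.596 m; N'_5 = 35·cos54.7° − 4·2.596 = 9.8; c'Δl = 45.43; W sinα = 28.6
Σc'Δl = 204.4 kN/m; ΣN' = 351.7 kN/m; ΣW sinα = 157.1 kN/m
Resisting = 204.4 + 351.7·tan29.8° = 204.4 + 201.4 = 405.9 kN/m
FS = 405.9 / 157.1 = 2.584

FS = 2.58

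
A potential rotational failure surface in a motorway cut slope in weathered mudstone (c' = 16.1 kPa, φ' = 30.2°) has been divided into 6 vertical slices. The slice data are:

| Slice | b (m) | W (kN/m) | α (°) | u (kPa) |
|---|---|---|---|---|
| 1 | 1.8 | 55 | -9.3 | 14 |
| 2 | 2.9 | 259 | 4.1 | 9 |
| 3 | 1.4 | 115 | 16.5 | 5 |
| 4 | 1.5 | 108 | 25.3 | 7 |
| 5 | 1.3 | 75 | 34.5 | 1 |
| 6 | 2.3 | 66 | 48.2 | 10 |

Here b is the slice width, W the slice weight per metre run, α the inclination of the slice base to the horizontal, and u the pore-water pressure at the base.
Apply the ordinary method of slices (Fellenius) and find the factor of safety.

FS = 2.83

Ordinary method of slices: FS = Σ[c'·Δl_i + (W_i cosα_i − u_i·Δl_i)·tanφ'] / Σ W_i sinα_i, with Δl_i = b_i / cosα_i.
Slice 1: Δl = 1.8/cos(-9.3°) = 1.824 m; N'_1 = 55·cos(-9.3°) − 14·1.824 = 28.7; c'Δl = 29.37; W sinα = -8.9
Slice 2: Δl = 2.9/cos4.1° = 2.907 m; N'_2 = 259·cos4.1° − 9·2.907 = 232.2; c'Δl = 46.81; W sinα = 18.5
Slice 3: Δl = 1.4/cos16.5° = 1.460 m; N'_3 = 115·cos16.5° − 5·1.460 = 103.0; c'Δl = 23.51; W sinα = 32.7
Slice 4: Δl = 1.5/cos25.3° = 1.659 m; N'_4 = 108·cos25.3° − 7·1.659 = 86.0; c'Δl = 26.71; W sinα = 46.2
Slice 5: Δl = 1.3/cos34.5° = 1.577 m; N'_5 = 75·cos34.5° − 1·1.577 = 60.2; c'Δl = 25.40; W sinα = 42.5
Slice 6: Δl = 2.3/cos48.2° = 3.451 m; N'_6 = 66·cos48.2° − 10·3.451 = 9.5; c'Δl = 55.56; W sinα = 49.2
Σc'Δl = 207.3 kN/m; ΣN' = 519.6 kN/m; ΣW sinα = 180.1 kN/m
Resisting = 207.3 + 519.6·tan30.2° = 207.3 + 302.4 = 509.8 kN/m
FS = 509.8 / 180.1 = 2.830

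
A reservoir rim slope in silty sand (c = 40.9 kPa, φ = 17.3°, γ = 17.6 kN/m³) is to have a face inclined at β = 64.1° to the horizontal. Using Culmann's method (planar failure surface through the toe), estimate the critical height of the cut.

Culmann's analysis gives the critical failure plane at α_cr = (β + φ)/2 = (64.1 + 17.3)/2 = 40.7°, and the critical height
H_c = (4c/γ) · sinβ cosφ / [1 − cos(β − φ)]
    = (4·40.9/17.6) · sin64.1°·cos17.3° / [1 − cos(46.8°)]
    = 9.295 · 0.8996·0.9548 / [1 − 0.6845]
    = 9.295 · 0.8589 / 0.3155
    = 25.31 m

H_c = 25.31 m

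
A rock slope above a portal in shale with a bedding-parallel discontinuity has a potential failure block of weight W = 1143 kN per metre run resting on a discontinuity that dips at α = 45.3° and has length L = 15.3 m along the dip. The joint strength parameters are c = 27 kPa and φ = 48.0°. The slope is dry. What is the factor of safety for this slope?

Resolving the block weight along and normal to the plane and applying the Mohr–Coulomb strength on the joint:
N' = W cosα = 1143·cos45.3° = 804.0 kN/m
Driving force T = W sinα = 1143·sin45.3° = 812.4 kN/m
Resisting force R = c·L + N'·tanφ = 27·15.3 + 804.0·tan48.0° = 413.1 + 892.9 = 1306.0 kN/m
FS = R / T = 1306.0 / 812.4 = 1.608

FS = 1.61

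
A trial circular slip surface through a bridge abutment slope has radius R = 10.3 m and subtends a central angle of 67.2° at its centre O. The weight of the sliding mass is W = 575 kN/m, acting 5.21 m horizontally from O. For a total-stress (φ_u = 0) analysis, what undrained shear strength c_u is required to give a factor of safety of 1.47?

FS = c_u·L_a·R / (W·d), so c_u = FS·W·d / (L_a·R).
Arc length L_a = R·θ = 10.3·(67.2°·π/180) = 10.3·1.1729 = 12.08 m
c_u = 1.47·575·5.21 / (12.08·10.3) = 4403.8 / 124.43 = 35.39 kPa

c_u = 35.4 kPa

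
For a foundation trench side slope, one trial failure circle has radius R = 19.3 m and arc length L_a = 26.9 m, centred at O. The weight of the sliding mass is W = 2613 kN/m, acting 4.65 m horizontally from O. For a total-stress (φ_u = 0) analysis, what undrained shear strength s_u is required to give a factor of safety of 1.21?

FS = s_u·L_a·R / (W·d), so s_u = FS·W·d / (L_a·R).
s_u = 1.21·2613·4.65 / (26.90·19.3) = 14702.0 / 519.17 = 28.32 kPa

s_u = 28.3 kPa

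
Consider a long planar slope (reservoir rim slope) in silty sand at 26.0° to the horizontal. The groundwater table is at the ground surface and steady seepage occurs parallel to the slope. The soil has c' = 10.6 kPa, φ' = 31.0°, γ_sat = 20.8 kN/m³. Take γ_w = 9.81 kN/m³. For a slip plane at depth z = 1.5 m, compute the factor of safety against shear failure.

FS = 1.51

With seepage parallel to the slope and the water table at the surface, the effective normal stress on the slip plane uses the buoyant unit weight γ' = γ_sat − γ_w while the driving shear stress uses γ_sat:
FS = [c' + γ' z cos²β tanφ'] / [γ_sat z sinβ cosβ]
γ' = 20.8 − 9.81 = 10.99 kN/m³
Numerator = 10.6 + 10.99·1.5·cos²26.0°·tan31.0° = 10.6 + 10.99·1.5·0.8078·0.6009 = 18.602 kPa
Denominator = 20.8·1.5·sin26.0°·cos26.0° = 20.8·1.5·0.4384·0.8988 = 12.293 kPa
FS = 18.602 / 12.293 = 1.513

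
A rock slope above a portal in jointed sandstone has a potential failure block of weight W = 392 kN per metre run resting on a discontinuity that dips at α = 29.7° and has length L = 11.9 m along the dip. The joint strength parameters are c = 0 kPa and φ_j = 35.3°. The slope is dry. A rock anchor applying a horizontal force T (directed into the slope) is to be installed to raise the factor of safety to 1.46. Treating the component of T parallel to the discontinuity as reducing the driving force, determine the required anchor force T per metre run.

Resolving forces along and normal to the sliding plane, with the horizontal anchor force T adding T·sinα to the effective normal force and T·cosα acting up the plane against the driving force:
FS = [cL + (W cosα + T sinα) tanφ_j] / [W sinα − T cosα]
Without the anchor: N' = 340.5 kN/m, driving T_d = 194.2 kN/m, resisting R = 0·11.9 + 340.5·tan35.3° = 241.1 kN/m, FS = 1.24.
Setting FS = 1.46 and solving for T:
1.46·(194.2 − T cos29.7°) = 241.1 + T sin29.7°·tan35.3°
T·(sin29.7°·tan35.3° + 1.46·cos29.7°) = 1.46·194.2 − 241.1
T·(0.4955·0.7080 + 1.46·0.8686) = 283.6 − 241.1 = 42.5
T·1.6190 = 42.5
T = 26.2 kN/m

T = 26 kN/m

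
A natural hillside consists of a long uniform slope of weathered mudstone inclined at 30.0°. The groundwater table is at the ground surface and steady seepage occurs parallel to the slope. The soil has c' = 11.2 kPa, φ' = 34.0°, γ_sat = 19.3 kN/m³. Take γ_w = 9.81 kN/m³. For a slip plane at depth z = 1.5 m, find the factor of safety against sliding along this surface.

FS = 1.47

With seepage parallel to the slope and the water table at the surface, the effective normal stress on the slip plane uses the buoyant unit weight γ' = γ_sat − γ_w while the driving shear stress uses γ_sat:
FS = [c' + γ' z cos²β tanφ'] / [γ_sat z sinβ cosβ]
γ' = 19.3 − 9.81 = 9.49 kN/m³
Numerator = 11.2 + 9.49·1.5·cos²30.0°·tan34.0° = 11.2 + 9.49·1.5·0.7500·0.6745 = 18.401 kPa
Denominator = 19.3·1.5·sin30.0°·cos30.0° = 19.3·1.5·0.5000·0.8660 = 12.536 kPa
FS = 18.401 / 12.536 = 1.468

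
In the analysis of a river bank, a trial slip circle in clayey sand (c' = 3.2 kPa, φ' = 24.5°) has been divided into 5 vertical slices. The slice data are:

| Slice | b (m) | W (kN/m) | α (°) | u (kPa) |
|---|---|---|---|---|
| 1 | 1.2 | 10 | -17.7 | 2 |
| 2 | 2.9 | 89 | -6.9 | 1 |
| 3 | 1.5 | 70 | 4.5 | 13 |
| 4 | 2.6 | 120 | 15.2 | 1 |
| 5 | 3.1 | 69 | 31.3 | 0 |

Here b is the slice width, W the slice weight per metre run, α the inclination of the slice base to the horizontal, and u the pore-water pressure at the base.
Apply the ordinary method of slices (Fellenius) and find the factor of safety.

FS = 3.08

Ordinary method of slices: FS = Σ[c'·Δl_i + (W_i cosα_i − u_i·Δl_i)·tanφ'] / Σ W_i sinα_i, with Δl_i = b_i / cosα_i.
Slice 1: Δl = 1.2/cos(-17.7°) = 1.260 m; N'_1 = 10·cos(-17.7°) − 2·1.260 = 7.0; c'Δl = 4.03; W sinα = -3.0
Slice 2: Δl = 2.9/cos(-6.9°) = 2.921 m; N'_2 = 89·cos(-6.9°) − 1·2.921 = 85.4; c'Δl = 9.35; W sinα = -10.7
Slice 3: Δl = 1.5/cos4.5° = 1.505 m; N'_3 = 70·cos4.5° − 13·1.505 = 50.2; c'Δl = 4.81; W sinα = 5.5
Slice 4: Δl = 2.6/cos15.2° = 2.694 m; N'_4 = 120·cos15.2° − 1·2.694 = 113.1; c'Δl = 8.62; W sinα = 31.5
Slice 5: Δl = 3.1/cos31.3° = 3.628 m; N'_5 = 69·cos31.3° − 0·3.628 = 59.0; c'Δl = 11.61; W sinα = 35.8
Σc'Δl = 38.4 kN/m; ΣN' = 314.7 kN/m; ΣW sinα = 59.1 kN/m
Resisting = 38.4 + 314.7·tan24.5° = 38.4 + 143.4 = 181.9 kN/m
FS = 181.9 / 59.1 = 3.079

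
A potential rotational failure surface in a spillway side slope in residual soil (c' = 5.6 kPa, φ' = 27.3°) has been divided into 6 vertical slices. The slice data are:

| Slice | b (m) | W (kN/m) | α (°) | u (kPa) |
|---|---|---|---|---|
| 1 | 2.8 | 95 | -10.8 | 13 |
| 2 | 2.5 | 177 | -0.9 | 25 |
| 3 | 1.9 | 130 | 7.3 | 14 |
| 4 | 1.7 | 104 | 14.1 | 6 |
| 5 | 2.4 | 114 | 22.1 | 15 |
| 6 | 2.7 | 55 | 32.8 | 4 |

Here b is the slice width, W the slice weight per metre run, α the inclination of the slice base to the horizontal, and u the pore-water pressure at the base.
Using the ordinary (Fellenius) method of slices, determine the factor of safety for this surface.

FS = 3.43

Ordinary method of slices: FS = Σ[c'·Δl_i + (W_i cosα_i − u_i·Δl_i)·tanφ'] / Σ W_i sinα_i, with Δl_i = b_i / cosα_i.
Slice 1: Δl = 2.8/cos(-10.8°) = 2.850 m; N'_1 = 95·cos(-10.8°) − 13·2.850 = 56.3; c'Δl = 15.96; W sinα = -17.8
Slice 2: Δl = 2.5/cos(-0.9°) = 2.500 m; N'_2 = 177·cos(-0.9°) − 25·2.500 = 114.5; c'Δl = 14.00; W sinα = -2.8
Slice 3: Δl = 1.9/cos7.3° = 1.916 m; N'_3 = 130·cos7.3° − 14·1.916 = 102.1; c'Δl = 10.73; W sinα = 16.5
Slice 4: Δl = 1.7/cos14.1° = 1.753 m; N'_4 = 104·cos14.1° − 6·1.753 = 90.3; c'Δl = 9.82; W sinα = 25.3
Slice 5: Δl = 2.4/cos22.1° = 2.590 m; N'_5 = 114·cos22.1° − 15·2.590 = 66.8; c'Δl = 14.51; W sinα = 42.9
Slice 6: Δl = 2.7/cos32.8° = 3.212 m; N'_6 = 55·cos32.8° − 4·3.212 = 33.4; c'Δl = 17.99; W sinα = 29.8
Σc'Δl = 83.0 kN/m; ΣN' = 463.4 kN/m; ΣW sinα = 94.0 kN/m
Resisting = 83.0 + 463.4·tan27.3° = 83.0 + 239.2 = 322.2 kN/m
FS = 322.2 / 94.0 = 3.429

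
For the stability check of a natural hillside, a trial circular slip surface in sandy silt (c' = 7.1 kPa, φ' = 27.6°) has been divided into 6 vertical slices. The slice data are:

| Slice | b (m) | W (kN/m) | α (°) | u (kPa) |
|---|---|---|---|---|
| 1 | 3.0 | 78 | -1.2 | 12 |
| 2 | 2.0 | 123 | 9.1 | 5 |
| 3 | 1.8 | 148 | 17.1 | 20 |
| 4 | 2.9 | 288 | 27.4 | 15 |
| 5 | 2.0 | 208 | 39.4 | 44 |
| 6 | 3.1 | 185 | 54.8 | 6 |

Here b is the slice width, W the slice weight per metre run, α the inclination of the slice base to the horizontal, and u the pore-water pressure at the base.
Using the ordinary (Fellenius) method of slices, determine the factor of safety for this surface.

FS = 0.91

Ordinary method of slices: FS = Σ[c'·Δl_i + (W_i cosα_i − u_i·Δl_i)·tanφ'] / Σ W_i sinα_i, with Δl_i = b_i / cosα_i.
Slice 1: Δl = 3.0/cos(-1.2°) = 3.001 m; N'_1 = 78·cos(-1.2°) − 12·3.001 = 42.0; c'Δl = 21.30; W sinα = -1.6
Slice 2: Δl = 2.0/cos9.1° = 2.025 m; N'_2 = 123·cos9.1° − 5·2.025 = 111.3; c'Δl = 14.38; W sinα = 19.5
Slice 3: Δl = 1.8/cos17.1° = 1.883 m; N'_3 = 148·cos17.1° − 20·1.883 = 103.8; c'Δl = 13.37; W sinα = 43.5
Slice 4: Δl = 2.9/cos27.4° = 3.266 m; N'_4 = 288·cos27.4° − 15·3.266 = 206.7; c'Δl = 23.19; W sinα = 132.5
Slice 5: Δl = 2.0/cos39.4° = 2.588 m; N'_5 = 208·cos39.4° − 44·2.588 = 46.8; c'Δl = 18.38; W sinα = 132.0
Slice 6: Δl = 3.1/cos54.8° = 5.378 m; N'_6 = 185·cos54.8° − 6·5.378 = 74.4; c'Δl = 38.18; W sinα = 151.2
Σc'Δl = 128.8 kN/m; ΣN' = 585.0 kN/m; ΣW sinα = 477.1 kN/m
Resisting = 128.8 + 585.0·tan27.6° = 128.8 + 305.8 = 434.6 kN/m
FS = 434.6 / 477.1 = 0.911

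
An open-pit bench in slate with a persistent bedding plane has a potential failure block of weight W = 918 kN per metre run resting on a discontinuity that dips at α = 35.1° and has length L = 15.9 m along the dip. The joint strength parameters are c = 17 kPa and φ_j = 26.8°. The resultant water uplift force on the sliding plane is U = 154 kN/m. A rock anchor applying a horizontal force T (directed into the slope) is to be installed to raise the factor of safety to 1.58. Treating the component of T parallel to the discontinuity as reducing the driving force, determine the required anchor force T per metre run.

T = 166 kN/m

Resolving forces along and normal to the sliding plane, with the horizontal anchor force T adding T·sinα to the effective normal force and T·cosα acting up the plane against the driving force:
FS = [cL + (W cosα − U + T sinα) tanφ_j] / [W sinα − T cosα]
Without the anchor: N' = 597.1 kN/m, driving T_d = 527.9 kN/m, resisting R = 17·15.9 + 597.1·tan26.8° = 571.9 kN/m, FS = 1.08.
Setting FS = 1.58 and solving for T:
1.58·(527.9 − T cos35.1°) = 571.9 + T sin35.1°·tan26.8°
T·(sin35.1°·tan26.8° + 1.58·cos35.1°) = 1.58·527.9 − 571.9
T·(0.5750·0.5051 + 1.58·0.8181) = 834.0 − 571.9 = 262.1
T·1.5831 = 262.1
T = 165.6 kN/m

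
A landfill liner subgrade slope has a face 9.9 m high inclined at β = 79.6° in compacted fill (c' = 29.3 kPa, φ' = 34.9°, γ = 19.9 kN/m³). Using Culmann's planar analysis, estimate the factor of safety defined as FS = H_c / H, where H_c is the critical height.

FS = 1.66

H_c = (4c'/γ) · sinβ cosφ' / [1 − cos(β − φ')]
    = (4·29.3/19.9) · sin79.6°·cos34.9° / [1 − cos44.7°]
    = 5.889 · 0.8067 / 0.2892 = 16.43 m
FS = H_c / H = 16.43 / 9.9 = 1.659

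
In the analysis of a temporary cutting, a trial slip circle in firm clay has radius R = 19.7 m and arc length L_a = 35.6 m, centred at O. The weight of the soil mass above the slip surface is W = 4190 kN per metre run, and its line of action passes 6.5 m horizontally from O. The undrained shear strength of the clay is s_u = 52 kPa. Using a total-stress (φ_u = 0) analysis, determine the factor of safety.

FS = 1.34

Taking moments about the centre O, the resisting moment is provided by the undrained shear strength acting along the arc:
M_R = s_u·L_a·R = 52·35.60·19.7 = 36468.6 kN·m/m
M_D = W·d = 4190·6.5 = 27235.0 kN·m/m
FS = M_R / M_D = 36468.6 / 27235.0 = 1.339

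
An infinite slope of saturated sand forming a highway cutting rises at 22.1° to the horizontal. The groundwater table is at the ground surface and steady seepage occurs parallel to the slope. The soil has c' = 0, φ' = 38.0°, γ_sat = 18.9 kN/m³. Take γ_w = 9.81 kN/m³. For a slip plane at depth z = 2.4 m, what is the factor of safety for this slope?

FS = 0.93

With seepage parallel to the slope and the water table at the surface, the effective normal stress on the slip plane uses the buoyant unit weight γ' = γ_sat − γ_w while the driving shear stress uses γ_sat:
FS = [c' + γ' z cos²β tanφ'] / [γ_sat z sinβ cosβ]
(For c' = 0 this reduces to FS = (γ'/γ_sat)·tanφ'/tanβ.)
γ' = 18.9 − 9.81 = 9.09 kN/m³
Numerator = 0.0 + 9.09·2.4·cos²22.1°·tan38.0° = 0.0 + 9.09·2.4·0.8585·0.7813 = 14.632 kPa
Denominator = 18.9·2.4·sin22.1°·cos22.1° = 18.9·2.4·0.3762·0.9265 = 15.812 kPa
FS = 14.632 / 15.812 = 0.925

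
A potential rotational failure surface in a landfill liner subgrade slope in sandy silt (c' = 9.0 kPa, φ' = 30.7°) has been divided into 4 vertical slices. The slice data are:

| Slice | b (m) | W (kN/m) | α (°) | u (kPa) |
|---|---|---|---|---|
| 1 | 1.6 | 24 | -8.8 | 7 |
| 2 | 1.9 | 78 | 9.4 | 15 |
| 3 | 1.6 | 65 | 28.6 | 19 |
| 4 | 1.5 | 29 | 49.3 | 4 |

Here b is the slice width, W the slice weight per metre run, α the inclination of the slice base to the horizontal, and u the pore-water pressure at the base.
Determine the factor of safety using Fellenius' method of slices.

Ordinary method of slices: FS = Σ[c'·Δl_i + (W_i cosα_i − u_i·Δl_i)·tanφ'] / Σ W_i sinα_i, with Δl_i = b_i / cosα_i.
Slice 1: Δl = 1.6/cos(-8.8°) = 1.619 m; N'_1 = 24·cos(-8.8°) − 7·1.619 = 12.4; c'Δl = 14.57; W sinα = -3.7
Slice 2: Δl = 1.9/cos9.4° = 1.926 m; N'_2 = 78·cos9.4° − 15·1.926 = 48.1; c'Δl = 17.33; W sinα = 12.7
Slice 3: Δl = 1.6/cos28.6° = 1.822 m; N'_3 = 65·cos28.6° − 19·1.822 = 22.4; c'Δl = 16.40; W sinα = 31.1
Slice 4: Δl = 1.5/cos49.3° = 2.300 m; N'_4 = 29·cos49.3° − 4·2.300 = 9.7; c'Δl = 20.70; W sinα = 22.0
Σc'Δl = 69.0 kN/m; ΣN' = 92.6 kN/m; ΣW sinα = 62.2 kN/m
Resisting = 69.0 + 92.6·tan30.7° = 69.0 + 55.0 = 124.0 kN/m
FS = 124.0 / 62.2 = 1.994

FS = 1.99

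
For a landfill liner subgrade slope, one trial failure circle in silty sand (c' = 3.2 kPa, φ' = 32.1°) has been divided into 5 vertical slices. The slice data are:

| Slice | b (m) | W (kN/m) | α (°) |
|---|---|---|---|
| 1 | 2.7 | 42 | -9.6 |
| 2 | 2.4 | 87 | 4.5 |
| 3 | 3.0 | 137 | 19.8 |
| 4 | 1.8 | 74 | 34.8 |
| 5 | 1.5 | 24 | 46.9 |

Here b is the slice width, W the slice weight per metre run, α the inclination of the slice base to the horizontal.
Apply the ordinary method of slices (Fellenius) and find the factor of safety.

FS = 2.36

Ordinary method of slices: FS = Σ[c'·Δl_i + (W_i cosα_i)·tanφ'] / Σ W_i sinα_i, with Δl_i = b_i / cosα_i.
Slice 1: Δl = 2.7/cos(-9.6°) = 2.738 m; N'_1 = 42·cos(-9.6°) = 41.4; c'Δl = 8.76; W sinα = -7.0
Slice 2: Δl = 2.4/cos4.5° = 2.407 m; N'_2 = 87·cos4.5° = 86.7; c'Δl = 7.70; W sinα = 6.8
Slice 3: Δl = 3.0/cos19.8° = 3.189 m; N'_3 = 137·cos19.8° = 128.9; c'Δl = 10.20; W sinα = 46.4
Slice 4: Δl = 1.8/cos34.8° = 2.192 m; N'_4 = 74·cos34.8° = 60.8; c'Δl = 7.01; W sinα = 42.2
Slice 5: Δl = 1.5/cos46.9° = 2.195 m; N'_5 = 24·cos46.9° = 16.4; c'Δl = 7.03; W sinα = 17.5
Σc'Δl = 40.7 kN/m; ΣN' = 334.2 kN/m; ΣW sinα = 106.0 kN/m
Resisting = 40.7 + 334.2·tan32.1° = 40.7 + 209.6 = 250.4 kN/m
FS = 250.4 / 106.0 = 2.362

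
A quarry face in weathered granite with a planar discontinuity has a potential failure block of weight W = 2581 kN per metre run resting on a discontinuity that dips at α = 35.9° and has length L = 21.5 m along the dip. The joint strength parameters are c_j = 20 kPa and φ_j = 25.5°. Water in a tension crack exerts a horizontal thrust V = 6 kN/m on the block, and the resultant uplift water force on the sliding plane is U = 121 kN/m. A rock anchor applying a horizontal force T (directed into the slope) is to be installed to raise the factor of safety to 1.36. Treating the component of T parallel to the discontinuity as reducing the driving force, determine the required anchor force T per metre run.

Resolving forces along and normal to the sliding plane, with the horizontal anchor force T adding T·sinα to the effective normal force and T·cosα acting up the plane against the driving force:
FS = [c_jL + (W cosα − U − V sinα + T sinα) tanφ_j] / [W sinα + V cosα − T cosα]
Without the anchor: N' = 1966.2 kN/m, driving T_d = 1518.3 kN/m, resisting R = 20·21.5 + 1966.2·tan25.5° = 1367.8 kN/m, FS = 0.90.
Setting FS = 1.36 and solving for T:
1.36·(1518.3 − T cos35.9°) = 1367.8 + T sin35.9°·tan25.5°
T·(sin35.9°·tan25.5° + 1.36·cos35.9°) = 1.36·1518.3 − 1367.8
T·(0.5864·0.4770 + 1.36·0.8100) = 2064.9 − 1367.8 = 697.0
T·1.3813 = 697.0
T = 504.6 kN/m

T = 505 kN/m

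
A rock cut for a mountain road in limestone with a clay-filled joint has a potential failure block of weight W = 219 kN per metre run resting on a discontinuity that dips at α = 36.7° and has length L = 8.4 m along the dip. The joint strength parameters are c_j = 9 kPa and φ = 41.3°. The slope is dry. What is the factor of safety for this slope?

Resolving the block weight along and normal to the plane and applying the Mohr–Coulomb strength on the joint:
N' = W cosα = 219·cos36.7° = 175.6 kN/m
Driving force T = W sinα = 219·sin36.7° = 130.9 kN/m
Resisting force R = c_j·L + N'·tanφ = 9·8.4 + 175.6·tan41.3° = 75.6 + 154.3 = 229.9 kN/m
FS = R / T = 229.9 / 130.9 = 1.756

FS = 1.76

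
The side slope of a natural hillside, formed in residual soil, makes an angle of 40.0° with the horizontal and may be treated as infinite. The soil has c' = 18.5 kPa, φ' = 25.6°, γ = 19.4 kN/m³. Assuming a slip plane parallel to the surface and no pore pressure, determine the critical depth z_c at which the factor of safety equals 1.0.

Setting FS = 1.00 in FS = [c' + γz cos²β tanφ'] / [γz sinβ cosβ] and solving for z:
z = c' / [γ cosβ (FS·sinβ − cosβ·tanφ')]
  = 18.5 / [19.4·cos40.0°·(1.00·sin40.0° − cos40.0°·tan25.6°)]
  = 18.5 / [19.4·0.7660·(1.00·0.6428 − 0.7660·0.4791)]
  = 18.5 / 4.0982 = 4.514 m

z_c = 4.51 m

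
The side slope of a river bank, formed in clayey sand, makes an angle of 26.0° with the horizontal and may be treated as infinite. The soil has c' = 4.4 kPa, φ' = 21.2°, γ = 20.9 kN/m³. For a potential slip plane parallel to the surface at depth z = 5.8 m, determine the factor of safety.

FS = 0.89

For an infinite slope with a slip plane parallel to the surface (no pore pressure): FS = [c' + γz cos²β tanφ'] / [γz sinβ cosβ].
γz = 20.9·5.8 = 121.22 kN/m²
Numerator = 4.4 + 121.22·cos²26.0°·tan21.2° = 4.4 + 121.22·0.8078·0.3879 = 42.383 kPa
Denominator = 121.22·sin26.0°·cos26.0° = 121.22·0.4384·0.8988 = 47.761 kPa
FS = 42.383 / 47.761 = 0.887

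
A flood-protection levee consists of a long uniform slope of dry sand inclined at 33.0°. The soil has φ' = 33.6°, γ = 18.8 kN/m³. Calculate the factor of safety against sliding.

FS = 1.02

For a dry cohesionless infinite slope the factor of safety is FS = tanφ' / tanβ.
FS = tan33.6° / tan33.0° = 0.6644 / 0.6494 = 1.023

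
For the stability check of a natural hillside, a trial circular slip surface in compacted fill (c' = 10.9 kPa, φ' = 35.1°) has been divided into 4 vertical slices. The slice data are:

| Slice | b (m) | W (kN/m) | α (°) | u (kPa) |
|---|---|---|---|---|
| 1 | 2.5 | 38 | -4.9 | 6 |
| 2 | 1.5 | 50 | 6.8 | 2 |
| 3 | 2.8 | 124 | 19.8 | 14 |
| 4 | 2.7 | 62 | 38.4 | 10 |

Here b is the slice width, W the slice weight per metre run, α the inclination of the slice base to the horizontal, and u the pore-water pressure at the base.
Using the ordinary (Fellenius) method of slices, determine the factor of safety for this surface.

Ordinary method of slices: FS = Σ[c'·Δl_i + (W_i cosα_i − u_i·Δl_i)·tanφ'] / Σ W_i sinα_i, with Δl_i = b_i / cosα_i.
Slice 1: Δl = 2.5/cos(-4.9°) = 2.509 m; N'_1 = 38·cos(-4.9°) − 6·2.509 = 22.8; c'Δl = 27.35; W sinα = -3.2
Slice 2: Δl = 1.5/cos6.8° = 1.511 m; N'_2 = 50·cos6.8° − 2·1.511 = 46.6; c'Δl = 16.47; W sinα = 5.9
Slice 3: Δl = 2.8/cos19.8° = 2.976 m; N'_3 = 124·cos19.8° − 14·2.976 = 75.0; c'Δl = 32.44; W sinα = 42.0
Slice 4: Δl = 2.7/cos38.4° = 3.445 m; N'_4 = 62·cos38.4° − 10·3.445 = 14.1; c'Δl = 37.55; W sinα = 38.5
Σc'Δl = 113.8 kN/m; ΣN' = 158.6 kN/m; ΣW sinα = 83.2 kN/m
Resisting = 113.8 + 158.6·tan35.1° = 113.8 + 111.4 = 225.3 kN/m
FS = 225.3 / 83.2 = 2.708

FS = 2.71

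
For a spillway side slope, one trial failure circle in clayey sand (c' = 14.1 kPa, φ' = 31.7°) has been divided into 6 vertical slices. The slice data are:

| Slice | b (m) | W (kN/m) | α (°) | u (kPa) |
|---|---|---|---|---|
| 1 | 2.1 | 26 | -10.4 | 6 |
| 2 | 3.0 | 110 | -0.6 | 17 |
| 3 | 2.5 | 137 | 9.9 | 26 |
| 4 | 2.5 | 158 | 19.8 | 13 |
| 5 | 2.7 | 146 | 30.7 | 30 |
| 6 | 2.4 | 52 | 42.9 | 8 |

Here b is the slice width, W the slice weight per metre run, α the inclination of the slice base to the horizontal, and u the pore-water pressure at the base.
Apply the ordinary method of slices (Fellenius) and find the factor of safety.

Ordinary method of slices: FS = Σ[c'·Δl_i + (W_i cosα_i − u_i·Δl_i)·tanφ'] / Σ W_i sinα_i, with Δl_i = b_i / cosα_i.
Slice 1: Δl = 2.1/cos(-10.4°) = 2.135 m; N'_1 = 26·cos(-10.4°) − 6·2.135 = 12.8; c'Δl = 30.10; W sinα = -4.7
Slice 2: Δl = 3.0/cos(-0.6°) = 3.000 m; N'_2 = 110·cos(-0.6°) − 17·3.000 = 59.0; c'Δl = 42.30; W sinα = -1.2
Slice 3: Δl = 2.5/cos9.9° = 2.538 m; N'_3 = 137·cos9.9° − 26·2.538 = 69.0; c'Δl = 35.78; W sinα = 23.6
Slice 4: Δl = 2.5/cos19.8° = 2.657 m; N'_4 = 158·cos19.8° − 13·2.657 = 114.1; c'Δl = 37.46; W sinα = 53.5
Slice 5: Δl = 2.7/cos30.7° = 3.140 m; N'_5 = 146·cos30.7° − 30·3.140 = 31.3; c'Δl = 44.28; W sinα = 74.5
Slice 6: Δl = 2.4/cos42.9° = 3.276 m; N'_6 = 52·cos42.9° − 8·3.276 = 11.9; c'Δl = 46.20; W sinα = 35.4
Σc'Δl = 236.1 kN/m; ΣN' = 298.1 kN/m; ΣW sinα = 181.2 kN/m
Resisting = 236.1 + 298.1·tan31.7° = 236.1 + 184.1 = 420.2 kN/m
FS = 420.2 / 181.2 = 2.319

FS = 2.32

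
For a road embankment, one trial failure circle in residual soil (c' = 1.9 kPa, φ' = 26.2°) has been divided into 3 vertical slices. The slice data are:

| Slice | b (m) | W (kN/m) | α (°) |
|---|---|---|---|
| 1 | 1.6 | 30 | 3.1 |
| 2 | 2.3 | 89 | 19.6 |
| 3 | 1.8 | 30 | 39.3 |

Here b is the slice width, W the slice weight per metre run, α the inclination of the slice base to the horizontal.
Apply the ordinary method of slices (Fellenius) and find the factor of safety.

FS = 1.58

Ordinary method of slices: FS = Σ[c'·Δl_i + (W_i cosα_i)·tanφ'] / Σ W_i sinα_i, with Δl_i = b_i / cosα_i.
Slice 1: Δl = 1.6/cos3.1° = 1.602 m; N'_1 = 30·cos3.1° = 30.0; c'Δl = 3.04; W sinα = 1.6
Slice 2: Δl = 2.3/cos19.6° = 2.441 m; N'_2 = 89·cos19.6° = 83.8; c'Δl = 4.64; W sinα = 29.9
Slice 3: Δl = 1.8/cos39.3° = 2.326 m; N'_3 = 30·cos39.3° = 23.2; c'Δl = 4.42; W sinα = 19.0
Σc'Δl = 12.1 kN/m; ΣN' = 137.0 kN/m; ΣW sinα = 50.5 kN/m
Resisting = 12.1 + 137.0·tan26.2° = 12.1 + 67.4 = 79.5 kN/m
FS = 79.5 / 50.5 = 1.575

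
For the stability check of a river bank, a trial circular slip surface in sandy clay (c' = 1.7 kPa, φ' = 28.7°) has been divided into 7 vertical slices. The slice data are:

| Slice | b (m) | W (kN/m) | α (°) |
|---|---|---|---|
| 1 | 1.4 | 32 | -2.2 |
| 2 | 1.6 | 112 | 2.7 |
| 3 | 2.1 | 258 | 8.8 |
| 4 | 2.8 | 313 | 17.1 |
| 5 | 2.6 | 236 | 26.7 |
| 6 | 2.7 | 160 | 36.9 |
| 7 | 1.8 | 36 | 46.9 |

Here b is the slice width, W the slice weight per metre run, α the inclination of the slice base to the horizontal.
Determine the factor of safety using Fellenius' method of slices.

FS = 1.68

Ordinary method of slices: FS = Σ[c'·Δl_i + (W_i cosα_i)·tanφ'] / Σ W_i sinα_i, with Δl_i = b_i / cosα_i.
Slice 1: Δl = 1.4/cos(-2.2°) = 1.401 m; N'_1 = 32·cos(-2.2°) = 32.0; c'Δl = 2.38; W sinα = -1.2
Slice 2: Δl = 1.6/cos2.7° = 1.602 m; N'_2 = 112·cos2.7° = 111.9; c'Δl = 2.72; W sinα = 5.3
Slice 3: Δl = 2.1/cos8.8° = 2.125 m; N'_3 = 258·cos8.8° = 255.0; c'Δl = 3.61; W sinα = 39.5
Slice 4: Δl = 2.8/cos17.1° = 2.930 m; N'_4 = 313·cos17.1° = 299.2; c'Δl = 4.98; W sinα = 92.0
Slice 5: Δl = 2.6/cos26.7° = 2.910 m; N'_5 = 236·cos26.7° = 210.8; c'Δl = 4.95; W sinα = 106.0
Slice 6: Δl = 2.7/cos36.9° = 3.376 m; N'_6 = 160·cos36.9° = 127.9; c'Δl = 5.74; W sinα = 96.1
Slice 7: Δl = 1.8/cos46.9° = 2.634 m; N'_7 = 36·cos46.9° = 24.6; c'Δl = 4.48; W sinα = 26.3
Σc'Δl = 28.9 kN/m; ΣN' = 1061.4 kN/m; ΣW sinα = 363.9 kN/m
Resisting = 28.9 + 1061.4·tan28.7° = 28.9 + 581.1 = 609.9 kN/m
FS = 609.9 / 363.9 = 1.676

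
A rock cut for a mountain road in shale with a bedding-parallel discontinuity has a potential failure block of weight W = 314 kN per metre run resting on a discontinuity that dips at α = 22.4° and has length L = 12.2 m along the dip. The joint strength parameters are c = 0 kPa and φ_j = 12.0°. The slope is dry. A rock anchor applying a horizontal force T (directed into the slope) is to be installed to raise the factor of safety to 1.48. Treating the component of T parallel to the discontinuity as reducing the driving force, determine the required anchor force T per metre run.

T = 80 kN/m

Resolving forces along and normal to the sliding plane, with the horizontal anchor force T adding T·sinα to the effective normal force and T·cosα acting up the plane against the driving force:
FS = [cL + (W cosα + T sinα) tanφ_j] / [W sinα − T cosα]
Without the anchor: N' = 290.3 kN/m, driving T_d = 119.7 kN/m, resisting R = 0·12.2 + 290.3·tan12.0° = 61.7 kN/m, FS = 0.52.
Setting FS = 1.48 and solving for T:
1.48·(119.7 − T cos22.4°) = 61.7 + T sin22.4°·tan12.0°
T·(sin22.4°·tan12.0° + 1.48·cos22.4°) = 1.48·119.7 − 61.7
T·(0.3811·0.2126 + 1.48·0.9245) = 177.1 − 61.7 = 115.4
T·1.4493 = 115.4
T = 79.6 kN/m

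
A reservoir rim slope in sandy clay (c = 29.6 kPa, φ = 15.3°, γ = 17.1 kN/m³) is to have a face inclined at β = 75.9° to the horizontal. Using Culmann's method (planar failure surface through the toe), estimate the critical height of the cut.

H_c = 12.72 m

Culmann's analysis gives the critical failure plane at α_cr = (β + φ)/2 = (75.9 + 15.3)/2 = 45.6°, and the critical height
H_c = (4c/γ) · sinβ cosφ / [1 − cos(β − φ)]
    = (4·29.6/17.1) · sin75.9°·cos15.3° / [1 − cos(60.6°)]
    = 6.924 · 0.9699·0.9646 / [1 − 0.4909]
    = 6.924 · 0.9355 / 0.5091
    = 12.72 m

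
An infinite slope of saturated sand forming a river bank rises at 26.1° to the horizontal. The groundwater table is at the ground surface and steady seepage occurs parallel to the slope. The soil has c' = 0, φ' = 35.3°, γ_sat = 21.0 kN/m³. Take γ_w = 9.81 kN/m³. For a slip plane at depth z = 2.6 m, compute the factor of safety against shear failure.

With seepage parallel to the slope and the water table at the surface, the effective normal stress on the slip plane uses the buoyant unit weight γ' = γ_sat − γ_w while the driving shear stress uses γ_sat:
FS = [c' + γ' z cos²β tanφ'] / [γ_sat z sinβ cosβ]
(For c' = 0 this reduces to FS = (γ'/γ_sat)·tanφ'/tanβ.)
γ' = 21.0 − 9.81 = 11.19 kN/m³
Numerator = 0.0 + 11.19·2.6·cos²26.1°·tan35.3° = 0.0 + 11.19·2.6·0.8065·0.7080 = 16.613 kPa
Denominator = 21.0·2.6·sin26.1°·cos26.1° = 21.0·2.6·0.4399·0.8980 = 21.571 kPa
FS = 16.613 / 21.571 = 0.770

FS = 0.77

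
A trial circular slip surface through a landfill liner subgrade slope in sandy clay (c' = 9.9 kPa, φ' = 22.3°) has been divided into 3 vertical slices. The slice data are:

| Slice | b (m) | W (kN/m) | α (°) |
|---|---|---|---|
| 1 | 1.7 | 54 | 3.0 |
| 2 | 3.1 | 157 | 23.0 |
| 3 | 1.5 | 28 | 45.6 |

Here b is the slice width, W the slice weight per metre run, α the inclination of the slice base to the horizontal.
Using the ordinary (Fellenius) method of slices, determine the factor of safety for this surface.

Ordinary method of slices: FS = Σ[c'·Δl_i + (W_i cosα_i)·tanφ'] / Σ W_i sinα_i, with Δl_i = b_i / cosα_i.
Slice 1: Δl = 1.7/cos3.0° = 1.702 m; N'_1 = 54·cos3.0° = 53.9; c'Δl = 16.85; W sinα = 2.8
Slice 2: Δl = 3.1/cos23.0° = 3.368 m; N'_2 = 157·cos23.0° = 144.5; c'Δl = 33.34; W sinα = 61.3
Slice 3: Δl = 1.5/cos45.6° = 2.144 m; N'_3 = 28·cos45.6° = 19.6; c'Δl = 21.22; W sinα = 20.0
Σc'Δl = 71.4 kN/m; ΣN' = 218.0 kN/m; ΣW sinα = 84.2 kN/m
Resisting = 71.4 + 218.0·tan22.3° = 71.4 + 89.4 = 160.8 kN/m
FS = 160.8 / 84.2 = 1.911

FS = 1.91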